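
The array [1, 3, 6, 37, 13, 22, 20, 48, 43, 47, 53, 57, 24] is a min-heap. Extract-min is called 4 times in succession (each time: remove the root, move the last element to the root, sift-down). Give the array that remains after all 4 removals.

extract-min #1 returns 1:
  remove root 1; move last element 24 to root → [24, 3, 6, 37, 13, 22, 20, 48, 43, 47, 53, 57]
  24 vs smaller child 3 at index 1, swap → [3, 24, 6, 37, 13, 22, 20, 48, 43, 47, 53, 57]
  24 vs smaller child 13 at index 4, swap → [3, 13, 6, 37, 24, 22, 20, 48, 43, 47, 53, 57]
extract-min #2 returns 3:
  remove root 3; move last element 57 to root → [57, 13, 6, 37, 24, 22, 20, 48, 43, 47, 53]
  57 vs smaller child 6 at index 2, swap → [6, 13, 57, 37, 24, 22, 20, 48, 43, 47, 53]
  57 vs smaller child 20 at index 6, swap → [6, 13, 20, 37, 24, 22, 57, 48, 43, 47, 53]
extract-min #3 returns 6:
  remove root 6; move last element 53 to root → [53, 13, 20, 37, 24, 22, 57, 48, 43, 47]
  53 vs smaller child 13 at index 1, swap → [13, 53, 20, 37, 24, 22, 57, 48, 43, 47]
  53 vs smaller child 24 at index 4, swap → [13, 24, 20, 37, 53, 22, 57, 48, 43, 47]
  53 vs only child 47 at index 9, swap → [13, 24, 20, 37, 47, 22, 57, 48, 43, 53]
extract-min #4 returns 13:
  remove root 13; move last element 53 to root → [53, 24, 20, 37, 47, 22, 57, 48, 43]
  53 vs smaller child 20 at index 2, swap → [20, 24, 53, 37, 47, 22, 57, 48, 43]
  53 vs smaller child 22 at index 5, swap → [20, 24, 22, 37, 47, 53, 57, 48, 43]

[20, 24, 22, 37, 47, 53, 57, 48, 43]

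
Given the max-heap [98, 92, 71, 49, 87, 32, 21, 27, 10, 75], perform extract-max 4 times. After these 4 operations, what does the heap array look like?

extract-max #1 returns 98:
  remove root 98; move last element 75 to root → [75, 92, 71, 49, 87, 32, 21, 27, 10]
  75 vs larger child 92 at index 1, swap → [92, 75, 71, 49, 87, 32, 21, 27, 10]
  75 vs larger child 87 at index 4, swap → [92, 87, 71, 49, 75, 32, 21, 27, 10]
extract-max #2 returns 92:
  remove root 92; move last element 10 to root → [10, 87, 71, 49, 75, 32, 21, 27]
  10 vs larger child 87 at index 1, swap → [87, 10, 71, 49, 75, 32, 21, 27]
  10 vs larger child 75 at index 4, swap → [87, 75, 71, 49, 10, 32, 21, 27]
extract-max #3 returns 87:
  remove root 87; move last element 27 to root → [27, 75, 71, 49, 10, 32, 21]
  27 vs larger child 75 at index 1, swap → [75, 27, 71, 49, 10, 32, 21]
  27 vs larger child 49 at index 3, swap → [75, 49, 71, 27, 10, 32, 21]
extract-max #4 returns 75:
  remove root 75; move last element 21 to root → [21, 49, 71, 27, 10, 32]
  21 vs larger child 71 at index 2, swap → [71, 49, 21, 27, 10, 32]
  21 vs only child 32 at index 5, swap → [71, 49, 32, 27, 10, 21]

[71, 49, 32, 27, 10, 21]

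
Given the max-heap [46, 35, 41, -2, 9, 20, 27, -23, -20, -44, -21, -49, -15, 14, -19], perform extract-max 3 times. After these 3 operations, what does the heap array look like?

[27, 9, 20, -2, -19, -15, 14, -23, -20, -44, -21, -49]

extract-max #1 returns 46:
  remove root 46; move last element -19 to root → [-19, 35, 41, -2, 9, 20, 27, -23, -20, -44, -21, -49, -15, 14]
  -19 vs larger child 41 at index 2, swap → [41, 35, -19, -2, 9, 20, 27, -23, -20, -44, -21, -49, -15, 14]
  -19 vs larger child 27 at index 6, swap → [41, 35, 27, -2, 9, 20, -19, -23, -20, -44, -21, -49, -15, 14]
  -19 vs only child 14 at index 13, swap → [41, 35, 27, -2, 9, 20, 14, -23, -20, -44, -21, -49, -15, -19]
extract-max #2 returns 41:
  remove root 41; move last element -19 to root → [-19, 35, 27, -2, 9, 20, 14, -23, -20, -44, -21, -49, -15]
  -19 vs larger child 35 at index 1, swap → [35, -19, 27, -2, 9, 20, 14, -23, -20, -44, -21, -49, -15]
  -19 vs larger child 9 at index 4, swap → [35, 9, 27, -2, -19, 20, 14, -23, -20, -44, -21, -49, -15]
extract-max #3 returns 35:
  remove root 35; move last element -15 to root → [-15, 9, 27, -2, -19, 20, 14, -23, -20, -44, -21, -49]
  -15 vs larger child 27 at index 2, swap → [27, 9, -15, -2, -19, 20, 14, -23, -20, -44, -21, -49]
  -15 vs larger child 20 at index 5, swap → [27, 9, 20, -2, -19, -15, 14, -23, -20, -44, -21, -49]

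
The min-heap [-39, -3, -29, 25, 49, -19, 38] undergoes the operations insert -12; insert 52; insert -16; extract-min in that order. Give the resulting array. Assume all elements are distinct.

[-29, -16, -19, -3, -12, 49, 38, 25, 52]

insert -12:
  append -12 at index 7 → [-39, -3, -29, 25, 49, -19, 38, -12]
  -12 < parent 25 at index 3, swap → [-39, -3, -29, -12, 49, -19, 38, 25]
  -12 < parent -3 at index 1, swap → [-39, -12, -29, -3, 49, -19, 38, 25]
insert 52:
  append 52 at index 8 → [-39, -12, -29, -3, 49, -19, 38, 25, 52] (no swap needed)
insert -16:
  append -16 at index 9 → [-39, -12, -29, -3, 49, -19, 38, 25, 52, -16]
  -16 < parent 49 at index 4, swap → [-39, -12, -29, -3, -16, -19, 38, 25, 52, 49]
  -16 < parent -12 at index 1, swap → [-39, -16, -29, -3, -12, -19, 38, 25, 52, 49]
extract-min → returns -39:
  remove root -39; move last element 49 to root → [49, -16, -29, -3, -12, -19, 38, 25, 52]
  49 vs smaller child -29 at index 2, swap → [-29, -16, 49, -3, -12, -19, 38, 25, 52]
  49 vs smaller child -19 at index 5, swap → [-29, -16, -19, -3, -12, 49, 38, 25, 52]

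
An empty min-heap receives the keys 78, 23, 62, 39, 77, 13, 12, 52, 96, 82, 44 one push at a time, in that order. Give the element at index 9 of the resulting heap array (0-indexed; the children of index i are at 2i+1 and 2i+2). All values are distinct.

Insert 78:
  append 78 at index 0 → [78] (no swap needed)
Insert 23:
  append 23 at index 1 → [78, 23]
  23 < parent 78 at index 0, swap → [23, 78]
Insert 62:
  append 62 at index 2 → [23, 78, 62] (no swap needed)
Insert 39:
  append 39 at index 3 → [23, 78, 62, 39]
  39 < parent 78 at index 1, swap → [23, 39, 62, 78]
Insert 77:
  append 77 at index 4 → [23, 39, 62, 78, 77] (no swap needed)
Insert 13:
  append 13 at index 5 → [23, 39, 62, 78, 77, 13]
  13 < parent 62 at index 2, swap → [23, 39, 13, 78, 77, 62]
  13 < parent 23 at index 0, swap → [13, 39, 23, 78, 77, 62]
Insert 12:
  append 12 at index 6 → [13, 39, 23, 78, 77, 62, 12]
  12 < parent 23 at index 2, swap → [13, 39, 12, 78, 77, 62, 23]
  12 < parent 13 at index 0, swap → [12, 39, 13, 78, 77, 62, 23]
Insert 52:
  append 52 at index 7 → [12, 39, 13, 78, 77, 62, 23, 52]
  52 < parent 78 at index 3, swap → [12, 39, 13, 52, 77, 62, 23, 78]
Insert 96:
  append 96 at index 8 → [12, 39, 13, 52, 77, 62, 23, 78, 96] (no swap needed)
Insert 82:
  append 82 at index 9 → [12, 39, 13, 52, 77, 62, 23, 78, 96, 82] (no swap needed)
Insert 44:
  append 44 at index 10 → [12, 39, 13, 52, 77, 62, 23, 78, 96, 82, 44]
  44 < parent 77 at index 4, swap → [12, 39, 13, 52, 44, 62, 23, 78, 96, 82, 77]
resulting array: [12, 39, 13, 52, 44, 62, 23, 78, 96, 82, 77]

82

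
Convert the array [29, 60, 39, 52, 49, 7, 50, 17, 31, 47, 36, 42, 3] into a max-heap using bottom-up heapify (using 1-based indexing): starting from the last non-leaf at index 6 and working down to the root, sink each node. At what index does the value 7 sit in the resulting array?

12

sift down from index 6:
  7 vs larger child 42 at index 12, swap → [29, 60, 39, 52, 49, 42, 50, 17, 31, 47, 36, 7, 3]
sift down from index 5: already satisfies heap property
sift down from index 4: already satisfies heap property
sift down from index 3:
  39 vs larger child 50 at index 7, swap → [29, 60, 50, 52, 49, 42, 39, 17, 31, 47, 36, 7, 3]
sift down from index 2: already satisfies heap property
sift down from index 1:
  29 vs larger child 60 at index 2, swap → [60, 29, 50, 52, 49, 42, 39, 17, 31, 47, 36, 7, 3]
  29 vs larger child 52 at index 4, swap → [60, 52, 50, 29, 49, 42, 39, 17, 31, 47, 36, 7, 3]
  29 vs larger child 31 at index 9, swap → [60, 52, 50, 31, 49, 42, 39, 17, 29, 47, 36, 7, 3]
resulting array: [60, 52, 50, 31, 49, 42, 39, 17, 29, 47, 36, 7, 3]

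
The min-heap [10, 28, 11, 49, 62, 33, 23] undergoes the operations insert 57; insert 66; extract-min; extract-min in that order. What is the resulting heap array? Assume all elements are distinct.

[23, 28, 33, 49, 62, 57, 66]

insert 57:
  append 57 at index 7 → [10, 28, 11, 49, 62, 33, 23, 57] (no swap needed)
insert 66:
  append 66 at index 8 → [10, 28, 11, 49, 62, 33, 23, 57, 66] (no swap needed)
extract-min → returns 10:
  remove root 10; move last element 66 to root → [66, 28, 11, 49, 62, 33, 23, 57]
  66 vs smaller child 11 at index 2, swap → [11, 28, 66, 49, 62, 33, 23, 57]
  66 vs smaller child 23 at index 6, swap → [11, 28, 23, 49, 62, 33, 66, 57]
extract-min → returns 11:
  remove root 11; move last element 57 to root → [57, 28, 23, 49, 62, 33, 66]
  57 vs smaller child 23 at index 2, swap → [23, 28, 57, 49, 62, 33, 66]
  57 vs smaller child 33 at index 5, swap → [23, 28, 33, 49, 62, 57, 66]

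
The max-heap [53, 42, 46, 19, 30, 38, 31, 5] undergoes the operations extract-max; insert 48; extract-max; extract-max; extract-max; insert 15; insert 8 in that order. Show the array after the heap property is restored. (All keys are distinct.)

extract-max → returns 53:
  remove root 53; move last element 5 to root → [5, 42, 46, 19, 30, 38, 31]
  5 vs larger child 46 at index 2, swap → [46, 42, 5, 19, 30, 38, 31]
  5 vs larger child 38 at index 5, swap → [46, 42, 38, 19, 30, 5, 31]
insert 48:
  append 48 at index 7 → [46, 42, 38, 19, 30, 5, 31, 48]
  48 > parent 19 at index 3, swap → [46, 42, 38, 48, 30, 5, 31, 19]
  48 > parent 42 at index 1, swap → [46, 48, 38, 42, 30, 5, 31, 19]
  48 > parent 46 at index 0, swap → [48, 46, 38, 42, 30, 5, 31, 19]
extract-max → returns 48:
  remove root 48; move last element 19 to root → [19, 46, 38, 42, 30, 5, 31]
  19 vs larger child 46 at index 1, swap → [46, 19, 38, 42, 30, 5, 31]
  19 vs larger child 42 at index 3, swap → [46, 42, 38, 19, 30, 5, 31]
extract-max → returns 46:
  remove root 46; move last element 31 to root → [31, 42, 38, 19, 30, 5]
  31 vs larger child 42 at index 1, swap → [42, 31, 38, 19, 30, 5]
extract-max → returns 42:
  remove root 42; move last element 5 to root → [5, 31, 38, 19, 30]
  5 vs larger child 38 at index 2, swap → [38, 31, 5, 19, 30]
insert 15:
  append 15 at index 5 → [38, 31, 5, 19, 30, 15]
  15 > parent 5 at index 2, swap → [38, 31, 15, 19, 30, 5]
insert 8:
  append 8 at index 6 → [38, 31, 15, 19, 30, 5, 8] (no swap needed)

[38, 31, 15, 19, 30, 5, 8]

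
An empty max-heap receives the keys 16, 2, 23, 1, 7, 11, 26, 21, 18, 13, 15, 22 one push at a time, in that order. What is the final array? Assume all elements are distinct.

Insert 16:
  append 16 at index 0 → [16] (no swap needed)
Insert 2:
  append 2 at index 1 → [16, 2] (no swap needed)
Insert 23:
  append 23 at index 2 → [16, 2, 23]
  23 > parent 16 at index 0, swap → [23, 2, 16]
Insert 1:
  append 1 at index 3 → [23, 2, 16, 1] (no swap needed)
Insert 7:
  append 7 at index 4 → [23, 2, 16, 1, 7]
  7 > parent 2 at index 1, swap → [23, 7, 16, 1, 2]
Insert 11:
  append 11 at index 5 → [23, 7, 16, 1, 2, 11] (no swap needed)
Insert 26:
  append 26 at index 6 → [23, 7, 16, 1, 2, 11, 26]
  26 > parent 16 at index 2, swap → [23, 7, 26, 1, 2, 11, 16]
  26 > parent 23 at index 0, swap → [26, 7, 23, 1, 2, 11, 16]
Insert 21:
  append 21 at index 7 → [26, 7, 23, 1, 2, 11, 16, 21]
  21 > parent 1 at index 3, swap → [26, 7, 23, 21, 2, 11, 16, 1]
  21 > parent 7 at index 1, swap → [26, 21, 23, 7, 2, 11, 16, 1]
Insert 18:
  append 18 at index 8 → [26, 21, 23, 7, 2, 11, 16, 1, 18]
  18 > parent 7 at index 3, swap → [26, 21, 23, 18, 2, 11, 16, 1, 7]
Insert 13:
  append 13 at index 9 → [26, 21, 23, 18, 2, 11, 16, 1, 7, 13]
  13 > parent 2 at index 4, swap → [26, 21, 23, 18, 13, 11, 16, 1, 7, 2]
Insert 15:
  append 15 at index 10 → [26, 21, 23, 18, 13, 11, 16, 1, 7, 2, 15]
  15 > parent 13 at index 4, swap → [26, 21, 23, 18, 15, 11, 16, 1, 7, 2, 13]
Insert 22:
  append 22 at index 11 → [26, 21, 23, 18, 15, 11, 16, 1, 7, 2, 13, 22]
  22 > parent 11 at index 5, swap → [26, 21, 23, 18, 15, 22, 16, 1, 7, 2, 13, 11]

[26, 21, 23, 18, 15, 22, 16, 1, 7, 2, 13, 11]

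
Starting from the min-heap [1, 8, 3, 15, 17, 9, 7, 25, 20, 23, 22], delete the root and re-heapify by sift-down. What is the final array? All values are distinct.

[3, 8, 7, 15, 17, 9, 22, 25, 20, 23]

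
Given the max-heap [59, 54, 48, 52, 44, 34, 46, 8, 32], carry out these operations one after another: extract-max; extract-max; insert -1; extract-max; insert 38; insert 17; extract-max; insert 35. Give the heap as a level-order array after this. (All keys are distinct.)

[46, 44, 34, 38, 8, 17, -1, 32, 35]

extract-max → returns 59:
  remove root 59; move last element 32 to root → [32, 54, 48, 52, 44, 34, 46, 8]
  32 vs larger child 54 at index 1, swap → [54, 32, 48, 52, 44, 34, 46, 8]
  32 vs larger child 52 at index 3, swap → [54, 52, 48, 32, 44, 34, 46, 8]
extract-max → returns 54:
  remove root 54; move last element 8 to root → [8, 52, 48, 32, 44, 34, 46]
  8 vs larger child 52 at index 1, swap → [52, 8, 48, 32, 44, 34, 46]
  8 vs larger child 44 at index 4, swap → [52, 44, 48, 32, 8, 34, 46]
insert -1:
  append -1 at index 7 → [52, 44, 48, 32, 8, 34, 46, -1] (no swap needed)
extract-max → returns 52:
  remove root 52; move last element -1 to root → [-1, 44, 48, 32, 8, 34, 46]
  -1 vs larger child 48 at index 2, swap → [48, 44, -1, 32, 8, 34, 46]
  -1 vs larger child 46 at index 6, swap → [48, 44, 46, 32, 8, 34, -1]
insert 38:
  append 38 at index 7 → [48, 44, 46, 32, 8, 34, -1, 38]
  38 > parent 32 at index 3, swap → [48, 44, 46, 38, 8, 34, -1, 32]
insert 17:
  append 17 at index 8 → [48, 44, 46, 38, 8, 34, -1, 32, 17] (no swap needed)
extract-max → returns 48:
  remove root 48; move last element 17 to root → [17, 44, 46, 38, 8, 34, -1, 32]
  17 vs larger child 46 at index 2, swap → [46, 44, 17, 38, 8, 34, -1, 32]
  17 vs larger child 34 at index 5, swap → [46, 44, 34, 38, 8, 17, -1, 32]
insert 35:
  append 35 at index 8 → [46, 44, 34, 38, 8, 17, -1, 32, 35] (no swap needed)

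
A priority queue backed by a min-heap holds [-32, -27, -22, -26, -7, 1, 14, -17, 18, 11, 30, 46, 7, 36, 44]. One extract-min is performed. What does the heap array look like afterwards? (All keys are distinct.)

[-27, -26, -22, -17, -7, 1, 14, 44, 18, 11, 30, 46, 7, 36]

remove root -32; move last element 44 to root → [44, -27, -22, -26, -7, 1, 14, -17, 18, 11, 30, 46, 7, 36]
44 vs smaller child -27 at index 1, swap → [-27, 44, -22, -26, -7, 1, 14, -17, 18, 11, 30, 46, 7, 36]
44 vs smaller child -26 at index 3, swap → [-27, -26, -22, 44, -7, 1, 14, -17, 18, 11, 30, 46, 7, 36]
44 vs smaller child -17 at index 7, swap → [-27, -26, -22, -17, -7, 1, 14, 44, 18, 11, 30, 46, 7, 36]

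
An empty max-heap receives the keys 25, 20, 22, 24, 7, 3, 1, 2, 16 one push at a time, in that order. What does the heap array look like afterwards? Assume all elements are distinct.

[25, 24, 22, 20, 7, 3, 1, 2, 16]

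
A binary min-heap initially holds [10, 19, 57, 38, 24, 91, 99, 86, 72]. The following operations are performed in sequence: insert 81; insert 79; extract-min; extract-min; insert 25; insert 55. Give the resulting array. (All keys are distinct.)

[24, 25, 57, 72, 38, 91, 99, 86, 81, 79, 55]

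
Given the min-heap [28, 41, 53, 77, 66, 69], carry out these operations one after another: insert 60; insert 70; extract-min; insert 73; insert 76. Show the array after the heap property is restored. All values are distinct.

insert 60:
  append 60 at index 6 → [28, 41, 53, 77, 66, 69, 60] (no swap needed)
insert 70:
  append 70 at index 7 → [28, 41, 53, 77, 66, 69, 60, 70]
  70 < parent 77 at index 3, swap → [28, 41, 53, 70, 66, 69, 60, 77]
extract-min → returns 28:
  remove root 28; move last element 77 to root → [77, 41, 53, 70, 66, 69, 60]
  77 vs smaller child 41 at index 1, swap → [41, 77, 53, 70, 66, 69, 60]
  77 vs smaller child 66 at index 4, swap → [41, 66, 53, 70, 77, 69, 60]
insert 73:
  append 73 at index 7 → [41, 66, 53, 70, 77, 69, 60, 73] (no swap needed)
insert 76:
  append 76 at index 8 → [41, 66, 53, 70, 77, 69, 60, 73, 76] (no swap needed)

[41, 66, 53, 70, 77, 69, 60, 73, 76]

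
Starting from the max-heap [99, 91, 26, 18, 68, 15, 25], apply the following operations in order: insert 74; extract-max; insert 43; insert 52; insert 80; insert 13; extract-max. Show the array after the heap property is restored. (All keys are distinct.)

[80, 74, 26, 52, 68, 15, 25, 18, 43, 13]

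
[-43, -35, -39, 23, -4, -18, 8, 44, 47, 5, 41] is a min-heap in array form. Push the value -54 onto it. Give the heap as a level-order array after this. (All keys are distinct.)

append -54 at index 11 → [-43, -35, -39, 23, -4, -18, 8, 44, 47, 5, 41, -54]
-54 < parent -18 at index 5, swap → [-43, -35, -39, 23, -4, -54, 8, 44, 47, 5, 41, -18]
-54 < parent -39 at index 2, swap → [-43, -35, -54, 23, -4, -39, 8, 44, 47, 5, 41, -18]
-54 < parent -43 at index 0, swap → [-54, -35, -43, 23, -4, -39, 8, 44, 47, 5, 41, -18]

[-54, -35, -43, 23, -4, -39, 8, 44, 47, 5, 41, -18]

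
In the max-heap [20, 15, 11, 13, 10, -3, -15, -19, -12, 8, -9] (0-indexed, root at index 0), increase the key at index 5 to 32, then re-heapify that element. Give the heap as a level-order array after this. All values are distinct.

[32, 15, 20, 13, 10, 11, -15, -19, -12, 8, -9]

set index 5 from -3 to 32 → [20, 15, 11, 13, 10, 32, -15, -19, -12, 8, -9]
32 > parent 11 at index 2, swap → [20, 15, 32, 13, 10, 11, -15, -19, -12, 8, -9]
32 > parent 20 at index 0, swap → [32, 15, 20, 13, 10, 11, -15, -19, -12, 8, -9]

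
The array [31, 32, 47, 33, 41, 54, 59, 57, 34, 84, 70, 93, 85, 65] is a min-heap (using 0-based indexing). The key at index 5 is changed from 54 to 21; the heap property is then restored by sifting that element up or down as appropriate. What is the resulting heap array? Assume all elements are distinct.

[21, 32, 31, 33, 41, 47, 59, 57, 34, 84, 70, 93, 85, 65]

set index 5 from 54 to 21 → [31, 32, 47, 33, 41, 21, 59, 57, 34, 84, 70, 93, 85, 65]
21 < parent 47 at index 2, swap → [31, 32, 21, 33, 41, 47, 59, 57, 34, 84, 70, 93, 85, 65]
21 < parent 31 at index 0, swap → [21, 32, 31, 33, 41, 47, 59, 57, 34, 84, 70, 93, 85, 65]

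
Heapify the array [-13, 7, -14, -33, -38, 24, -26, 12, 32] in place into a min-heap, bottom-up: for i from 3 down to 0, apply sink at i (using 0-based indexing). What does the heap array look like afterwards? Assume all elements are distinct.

sift down from index 3: already satisfies heap property
sift down from index 2:
  -14 vs smaller child -26 at index 6, swap → [-13, 7, -26, -33, -38, 24, -14, 12, 32]
sift down from index 1:
  7 vs smaller child -38 at index 4, swap → [-13, -38, -26, -33, 7, 24, -14, 12, 32]
sift down from index 0:
  -13 vs smaller child -38 at index 1, swap → [-38, -13, -26, -33, 7, 24, -14, 12, 32]
  -13 vs smaller child -33 at index 3, swap → [-38, -33, -26, -13, 7, 24, -14, 12, 32]

[-38, -33, -26, -13, 7, 24, -14, 12, 32]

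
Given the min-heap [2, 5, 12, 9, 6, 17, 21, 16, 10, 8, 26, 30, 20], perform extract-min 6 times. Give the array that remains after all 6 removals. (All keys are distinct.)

[12, 16, 17, 26, 20, 30, 21]

extract-min #1 returns 2:
  remove root 2; move last element 20 to root → [20, 5, 12, 9, 6, 17, 21, 16, 10, 8, 26, 30]
  20 vs smaller child 5 at index 1, swap → [5, 20, 12, 9, 6, 17, 21, 16, 10, 8, 26, 30]
  20 vs smaller child 6 at index 4, swap → [5, 6, 12, 9, 20, 17, 21, 16, 10, 8, 26, 30]
  20 vs smaller child 8 at index 9, swap → [5, 6, 12, 9, 8, 17, 21, 16, 10, 20, 26, 30]
extract-min #2 returns 5:
  remove root 5; move last element 30 to root → [30, 6, 12, 9, 8, 17, 21, 16, 10, 20, 26]
  30 vs smaller child 6 at index 1, swap → [6, 30, 12, 9, 8, 17, 21, 16, 10, 20, 26]
  30 vs smaller child 8 at index 4, swap → [6, 8, 12, 9, 30, 17, 21, 16, 10, 20, 26]
  30 vs smaller child 20 at index 9, swap → [6, 8, 12, 9, 20, 17, 21, 16, 10, 30, 26]
extract-min #3 returns 6:
  remove root 6; move last element 26 to root → [26, 8, 12, 9, 20, 17, 21, 16, 10, 30]
  26 vs smaller child 8 at index 1, swap → [8, 26, 12, 9, 20, 17, 21, 16, 10, 30]
  26 vs smaller child 9 at index 3, swap → [8, 9, 12, 26, 20, 17, 21, 16, 10, 30]
  26 vs smaller child 10 at index 8, swap → [8, 9, 12, 10, 20, 17, 21, 16, 26, 30]
extract-min #4 returns 8:
  remove root 8; move last element 30 to root → [30, 9, 12, 10, 20, 17, 21, 16, 26]
  30 vs smaller child 9 at index 1, swap → [9, 30, 12, 10, 20, 17, 21, 16, 26]
  30 vs smaller child 10 at index 3, swap → [9, 10, 12, 30, 20, 17, 21, 16, 26]
  30 vs smaller child 16 at index 7, swap → [9, 10, 12, 16, 20, 17, 21, 30, 26]
extract-min #5 returns 9:
  remove root 9; move last element 26 to root → [26, 10, 12, 16, 20, 17, 21, 30]
  26 vs smaller child 10 at index 1, swap → [10, 26, 12, 16, 20, 17, 21, 30]
  26 vs smaller child 16 at index 3, swap → [10, 16, 12, 26, 20, 17, 21, 30]
extract-min #6 returns 10:
  remove root 10; move last element 30 to root → [30, 16, 12, 26, 20, 17, 21]
  30 vs smaller child 12 at index 2, swap → [12, 16, 30, 26, 20, 17, 21]
  30 vs smaller child 17 at index 5, swap → [12, 16, 17, 26, 20, 30, 21]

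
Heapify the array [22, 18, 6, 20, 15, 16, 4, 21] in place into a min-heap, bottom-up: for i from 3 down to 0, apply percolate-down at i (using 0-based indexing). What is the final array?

[4, 15, 6, 20, 18, 16, 22, 21]

sift down from index 3: already satisfies heap property
sift down from index 2:
  6 vs smaller child 4 at index 6, swap → [22, 18, 4, 20, 15, 16, 6, 21]
sift down from index 1:
  18 vs smaller child 15 at index 4, swap → [22, 15, 4, 20, 18, 16, 6, 21]
sift down from index 0:
  22 vs smaller child 4 at index 2, swap → [4, 15, 22, 20, 18, 16, 6, 21]
  22 vs smaller child 6 at index 6, swap → [4, 15, 6, 20, 18, 16, 22, 21]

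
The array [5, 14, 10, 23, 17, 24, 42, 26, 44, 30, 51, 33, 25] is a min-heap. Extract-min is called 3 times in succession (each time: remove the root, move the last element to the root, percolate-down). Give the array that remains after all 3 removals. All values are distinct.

extract-min #1 returns 5:
  remove root 5; move last element 25 to root → [25, 14, 10, 23, 17, 24, 42, 26, 44, 30, 51, 33]
  25 vs smaller child 10 at index 2, swap → [10, 14, 25, 23, 17, 24, 42, 26, 44, 30, 51, 33]
  25 vs smaller child 24 at index 5, swap → [10, 14, 24, 23, 17, 25, 42, 26, 44, 30, 51, 33]
extract-min #2 returns 10:
  remove root 10; move last element 33 to root → [33, 14, 24, 23, 17, 25, 42, 26, 44, 30, 51]
  33 vs smaller child 14 at index 1, swap → [14, 33, 24, 23, 17, 25, 42, 26, 44, 30, 51]
  33 vs smaller child 17 at index 4, swap → [14, 17, 24, 23, 33, 25, 42, 26, 44, 30, 51]
  33 vs smaller child 30 at index 9, swap → [14, 17, 24, 23, 30, 25, 42, 26, 44, 33, 51]
extract-min #3 returns 14:
  remove root 14; move last element 51 to root → [51, 17, 24, 23, 30, 25, 42, 26, 44, 33]
  51 vs smaller child 17 at index 1, swap → [17, 51, 24, 23, 30, 25, 42, 26, 44, 33]
  51 vs smaller child 23 at index 3, swap → [17, 23, 24, 51, 30, 25, 42, 26, 44, 33]
  51 vs smaller child 26 at index 7, swap → [17, 23, 24, 26, 30, 25, 42, 51, 44, 33]

[17, 23, 24, 26, 30, 25, 42, 51, 44, 33]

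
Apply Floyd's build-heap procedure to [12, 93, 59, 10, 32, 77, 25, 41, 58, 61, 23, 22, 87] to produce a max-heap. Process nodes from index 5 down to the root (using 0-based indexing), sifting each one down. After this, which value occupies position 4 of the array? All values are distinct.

32

sift down from index 5:
  77 vs larger child 87 at index 12, swap → [12, 93, 59, 10, 32, 87, 25, 41, 58, 61, 23, 22, 77]
sift down from index 4:
  32 vs larger child 61 at index 9, swap → [12, 93, 59, 10, 61, 87, 25, 41, 58, 32, 23, 22, 77]
sift down from index 3:
  10 vs larger child 58 at index 8, swap → [12, 93, 59, 58, 61, 87, 25, 41, 10, 32, 23, 22, 77]
sift down from index 2:
  59 vs larger child 87 at index 5, swap → [12, 93, 87, 58, 61, 59, 25, 41, 10, 32, 23, 22, 77]
  59 vs larger child 77 at index 12, swap → [12, 93, 87, 58, 61, 77, 25, 41, 10, 32, 23, 22, 59]
sift down from index 1: already satisfies heap property
sift down from index 0:
  12 vs larger child 93 at index 1, swap → [93, 12, 87, 58, 61, 77, 25, 41, 10, 32, 23, 22, 59]
  12 vs larger child 61 at index 4, swap → [93, 61, 87, 58, 12, 77, 25, 41, 10, 32, 23, 22, 59]
  12 vs larger child 32 at index 9, swap → [93, 61, 87, 58, 32, 77, 25, 41, 10, 12, 23, 22, 59]
resulting array: [93, 61, 87, 58, 32, 77, 25, 41, 10, 12, 23, 22, 59]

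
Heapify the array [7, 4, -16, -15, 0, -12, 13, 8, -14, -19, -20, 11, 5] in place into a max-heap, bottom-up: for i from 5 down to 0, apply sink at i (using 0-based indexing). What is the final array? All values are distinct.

[13, 8, 11, 4, 0, 7, -16, -15, -14, -19, -20, -12, 5]

sift down from index 5:
  -12 vs larger child 11 at index 11, swap → [7, 4, -16, -15, 0, 11, 13, 8, -14, -19, -20, -12, 5]
sift down from index 4: already satisfies heap property
sift down from index 3:
  -15 vs larger child 8 at index 7, swap → [7, 4, -16, 8, 0, 11, 13, -15, -14, -19, -20, -12, 5]
sift down from index 2:
  -16 vs larger child 13 at index 6, swap → [7, 4, 13, 8, 0, 11, -16, -15, -14, -19, -20, -12, 5]
sift down from index 1:
  4 vs larger child 8 at index 3, swap → [7, 8, 13, 4, 0, 11, -16, -15, -14, -19, -20, -12, 5]
sift down from index 0:
  7 vs larger child 13 at index 2, swap → [13, 8, 7, 4, 0, 11, -16, -15, -14, -19, -20, -12, 5]
  7 vs larger child 11 at index 5, swap → [13, 8, 11, 4, 0, 7, -16, -15, -14, -19, -20, -12, 5]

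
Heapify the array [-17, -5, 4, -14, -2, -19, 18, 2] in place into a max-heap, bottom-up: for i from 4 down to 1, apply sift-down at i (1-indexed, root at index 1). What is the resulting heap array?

sift down from index 4:
  -14 vs only child 2 at index 8, swap → [-17, -5, 4, 2, -2, -19, 18, -14]
sift down from index 3:
  4 vs larger child 18 at index 7, swap → [-17, -5, 18, 2, -2, -19, 4, -14]
sift down from index 2:
  -5 vs larger child 2 at index 4, swap → [-17, 2, 18, -5, -2, -19, 4, -14]
sift down from index 1:
  -17 vs larger child 18 at index 3, swap → [18, 2, -17, -5, -2, -19, 4, -14]
  -17 vs larger child 4 at index 7, swap → [18, 2, 4, -5, -2, -19, -17, -14]

[18, 2, 4, -5, -2, -19, -17, -14]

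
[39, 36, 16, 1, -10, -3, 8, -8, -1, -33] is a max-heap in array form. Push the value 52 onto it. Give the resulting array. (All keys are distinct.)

append 52 at index 10 → [39, 36, 16, 1, -10, -3, 8, -8, -1, -33, 52]
52 > parent -10 at index 4, swap → [39, 36, 16, 1, 52, -3, 8, -8, -1, -33, -10]
52 > parent 36 at index 1, swap → [39, 52, 16, 1, 36, -3, 8, -8, -1, -33, -10]
52 > parent 39 at index 0, swap → [52, 39, 16, 1, 36, -3, 8, -8, -1, -33, -10]

[52, 39, 16, 1, 36, -3, 8, -8, -1, -33, -10]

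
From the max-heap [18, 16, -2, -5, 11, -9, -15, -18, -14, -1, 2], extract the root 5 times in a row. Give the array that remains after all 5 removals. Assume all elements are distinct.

[-2, -5, -9, -18, -14, -15]

extract-max #1 returns 18:
  remove root 18; move last element 2 to root → [2, 16, -2, -5, 11, -9, -15, -18, -14, -1]
  2 vs larger child 16 at index 1, swap → [16, 2, -2, -5, 11, -9, -15, -18, -14, -1]
  2 vs larger child 11 at index 4, swap → [16, 11, -2, -5, 2, -9, -15, -18, -14, -1]
extract-max #2 returns 16:
  remove root 16; move last element -1 to root → [-1, 11, -2, -5, 2, -9, -15, -18, -14]
  -1 vs larger child 11 at index 1, swap → [11, -1, -2, -5, 2, -9, -15, -18, -14]
  -1 vs larger child 2 at index 4, swap → [11, 2, -2, -5, -1, -9, -15, -18, -14]
extract-max #3 returns 11:
  remove root 11; move last element -14 to root → [-14, 2, -2, -5, -1, -9, -15, -18]
  -14 vs larger child 2 at index 1, swap → [2, -14, -2, -5, -1, -9, -15, -18]
  -14 vs larger child -1 at index 4, swap → [2, -1, -2, -5, -14, -9, -15, -18]
extract-max #4 returns 2:
  remove root 2; move last element -18 to root → [-18, -1, -2, -5, -14, -9, -15]
  -18 vs larger child -1 at index 1, swap → [-1, -18, -2, -5, -14, -9, -15]
  -18 vs larger child -5 at index 3, swap → [-1, -5, -2, -18, -14, -9, -15]
extract-max #5 returns -1:
  remove root -1; move last element -15 to root → [-15, -5, -2, -18, -14, -9]
  -15 vs larger child -2 at index 2, swap → [-2, -5, -15, -18, -14, -9]
  -15 vs only child -9 at index 5, swap → [-2, -5, -9, -18, -14, -15]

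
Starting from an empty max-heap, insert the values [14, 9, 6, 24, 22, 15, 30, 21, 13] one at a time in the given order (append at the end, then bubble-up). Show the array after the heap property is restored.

[30, 22, 24, 21, 14, 6, 15, 9, 13]

Insert 14:
  append 14 at index 0 → [14] (no swap needed)
Insert 9:
  append 9 at index 1 → [14, 9] (no swap needed)
Insert 6:
  append 6 at index 2 → [14, 9, 6] (no swap needed)
Insert 24:
  append 24 at index 3 → [14, 9, 6, 24]
  24 > parent 9 at index 1, swap → [14, 24, 6, 9]
  24 > parent 14 at index 0, swap → [24, 14, 6, 9]
Insert 22:
  append 22 at index 4 → [24, 14, 6, 9, 22]
  22 > parent 14 at index 1, swap → [24, 22, 6, 9, 14]
Insert 15:
  append 15 at index 5 → [24, 22, 6, 9, 14, 15]
  15 > parent 6 at index 2, swap → [24, 22, 15, 9, 14, 6]
Insert 30:
  append 30 at index 6 → [24, 22, 15, 9, 14, 6, 30]
  30 > parent 15 at index 2, swap → [24, 22, 30, 9, 14, 6, 15]
  30 > parent 24 at index 0, swap → [30, 22, 24, 9, 14, 6, 15]
Insert 21:
  append 21 at index 7 → [30, 22, 24, 9, 14, 6, 15, 21]
  21 > parent 9 at index 3, swap → [30, 22, 24, 21, 14, 6, 15, 9]
Insert 13:
  append 13 at index 8 → [30, 22, 24, 21, 14, 6, 15, 9, 13] (no swap needed)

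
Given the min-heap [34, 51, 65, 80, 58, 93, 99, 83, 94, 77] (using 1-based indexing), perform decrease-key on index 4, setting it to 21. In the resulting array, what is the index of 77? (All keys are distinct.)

10

set index 4 from 80 to 21 → [34, 51, 65, 21, 58, 93, 99, 83, 94, 77]
21 < parent 51 at index 2, swap → [34, 21, 65, 51, 58, 93, 99, 83, 94, 77]
21 < parent 34 at index 1, swap → [21, 34, 65, 51, 58, 93, 99, 83, 94, 77]
resulting array: [21, 34, 65, 51, 58, 93, 99, 83, 94, 77]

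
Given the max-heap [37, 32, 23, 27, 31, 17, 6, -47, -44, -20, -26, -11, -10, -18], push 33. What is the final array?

[37, 32, 33, 27, 31, 17, 23, -47, -44, -20, -26, -11, -10, -18, 6]

append 33 at index 14 → [37, 32, 23, 27, 31, 17, 6, -47, -44, -20, -26, -11, -10, -18, 33]
33 > parent 6 at index 6, swap → [37, 32, 23, 27, 31, 17, 33, -47, -44, -20, -26, -11, -10, -18, 6]
33 > parent 23 at index 2, swap → [37, 32, 33, 27, 31, 17, 23, -47, -44, -20, -26, -11, -10, -18, 6]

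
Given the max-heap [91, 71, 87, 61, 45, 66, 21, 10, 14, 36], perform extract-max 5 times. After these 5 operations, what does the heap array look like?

extract-max #1 returns 91:
  remove root 91; move last element 36 to root → [36, 71, 87, 61, 45, 66, 21, 10, 14]
  36 vs larger child 87 at index 2, swap → [87, 71, 36, 61, 45, 66, 21, 10, 14]
  36 vs larger child 66 at index 5, swap → [87, 71, 66, 61, 45, 36, 21, 10, 14]
extract-max #2 returns 87:
  remove root 87; move last element 14 to root → [14, 71, 66, 61, 45, 36, 21, 10]
  14 vs larger child 71 at index 1, swap → [71, 14, 66, 61, 45, 36, 21, 10]
  14 vs larger child 61 at index 3, swap → [71, 61, 66, 14, 45, 36, 21, 10]
extract-max #3 returns 71:
  remove root 71; move last element 10 to root → [10, 61, 66, 14, 45, 36, 21]
  10 vs larger child 66 at index 2, swap → [66, 61, 10, 14, 45, 36, 21]
  10 vs larger child 36 at index 5, swap → [66, 61, 36, 14, 45, 10, 21]
extract-max #4 returns 66:
  remove root 66; move last element 21 to root → [21, 61, 36, 14, 45, 10]
  21 vs larger child 61 at index 1, swap → [61, 21, 36, 14, 45, 10]
  21 vs larger child 45 at index 4, swap → [61, 45, 36, 14, 21, 10]
extract-max #5 returns 61:
  remove root 61; move last element 10 to root → [10, 45, 36, 14, 21]
  10 vs larger child 45 at index 1, swap → [45, 10, 36, 14, 21]
  10 vs larger child 21 at index 4, swap → [45, 21, 36, 14, 10]

[45, 21, 36, 14, 10]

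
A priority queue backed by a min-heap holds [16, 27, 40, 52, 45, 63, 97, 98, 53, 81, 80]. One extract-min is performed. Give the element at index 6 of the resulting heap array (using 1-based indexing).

63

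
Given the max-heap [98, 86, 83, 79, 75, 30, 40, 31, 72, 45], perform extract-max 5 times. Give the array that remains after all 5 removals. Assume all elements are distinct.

[72, 40, 45, 30, 31]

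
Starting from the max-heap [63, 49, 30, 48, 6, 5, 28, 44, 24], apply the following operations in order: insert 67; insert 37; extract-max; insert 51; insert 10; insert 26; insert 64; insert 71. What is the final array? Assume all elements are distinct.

[71, 51, 64, 48, 49, 26, 63, 44, 24, 6, 37, 5, 10, 28, 30]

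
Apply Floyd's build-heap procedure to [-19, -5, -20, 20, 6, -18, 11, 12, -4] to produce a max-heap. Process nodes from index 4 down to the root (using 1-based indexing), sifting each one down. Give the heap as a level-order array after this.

[20, 12, 11, -4, 6, -18, -20, -5, -19]

sift down from index 4: already satisfies heap property
sift down from index 3:
  -20 vs larger child 11 at index 7, swap → [-19, -5, 11, 20, 6, -18, -20, 12, -4]
sift down from index 2:
  -5 vs larger child 20 at index 4, swap → [-19, 20, 11, -5, 6, -18, -20, 12, -4]
  -5 vs larger child 12 at index 8, swap → [-19, 20, 11, 12, 6, -18, -20, -5, -4]
sift down from index 1:
  -19 vs larger child 20 at index 2, swap → [20, -19, 11, 12, 6, -18, -20, -5, -4]
  -19 vs larger child 12 at index 4, swap → [20, 12, 11, -19, 6, -18, -20, -5, -4]
  -19 vs larger child -4 at index 9, swap → [20, 12, 11, -4, 6, -18, -20, -5, -19]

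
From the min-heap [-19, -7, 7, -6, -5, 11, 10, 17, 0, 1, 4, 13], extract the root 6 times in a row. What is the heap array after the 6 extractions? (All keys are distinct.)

[4, 10, 7, 17, 13, 11]

extract-min #1 returns -19:
  remove root -19; move last element 13 to root → [13, -7, 7, -6, -5, 11, 10, 17, 0, 1, 4]
  13 vs smaller child -7 at index 1, swap → [-7, 13, 7, -6, -5, 11, 10, 17, 0, 1, 4]
  13 vs smaller child -6 at index 3, swap → [-7, -6, 7, 13, -5, 11, 10, 17, 0, 1, 4]
  13 vs smaller child 0 at index 8, swap → [-7, -6, 7, 0, -5, 11, 10, 17, 13, 1, 4]
extract-min #2 returns -7:
  remove root -7; move last element 4 to root → [4, -6, 7, 0, -5, 11, 10, 17, 13, 1]
  4 vs smaller child -6 at index 1, swap → [-6, 4, 7, 0, -5, 11, 10, 17, 13, 1]
  4 vs smaller child -5 at index 4, swap → [-6, -5, 7, 0, 4, 11, 10, 17, 13, 1]
  4 vs only child 1 at index 9, swap → [-6, -5, 7, 0, 1, 11, 10, 17, 13, 4]
extract-min #3 returns -6:
  remove root -6; move last element 4 to root → [4, -5, 7, 0, 1, 11, 10, 17, 13]
  4 vs smaller child -5 at index 1, swap → [-5, 4, 7, 0, 1, 11, 10, 17, 13]
  4 vs smaller child 0 at index 3, swap → [-5, 0, 7, 4, 1, 11, 10, 17, 13]
extract-min #4 returns -5:
  remove root -5; move last element 13 to root → [13, 0, 7, 4, 1, 11, 10, 17]
  13 vs smaller child 0 at index 1, swap → [0, 13, 7, 4, 1, 11, 10, 17]
  13 vs smaller child 1 at index 4, swap → [0, 1, 7, 4, 13, 11, 10, 17]
extract-min #5 returns 0:
  remove root 0; move last element 17 to root → [17, 1, 7, 4, 13, 11, 10]
  17 vs smaller child 1 at index 1, swap → [1, 17, 7, 4, 13, 11, 10]
  17 vs smaller child 4 at index 3, swap → [1, 4, 7, 17, 13, 11, 10]
extract-min #6 returns 1:
  remove root 1; move last element 10 to root → [10, 4, 7, 17, 13, 11]
  10 vs smaller child 4 at index 1, swap → [4, 10, 7, 17, 13, 11]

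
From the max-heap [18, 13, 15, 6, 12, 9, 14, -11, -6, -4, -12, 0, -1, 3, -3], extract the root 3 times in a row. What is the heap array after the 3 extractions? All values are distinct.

[13, 12, 9, 6, -1, 0, 3, -11, -6, -4, -12, -3]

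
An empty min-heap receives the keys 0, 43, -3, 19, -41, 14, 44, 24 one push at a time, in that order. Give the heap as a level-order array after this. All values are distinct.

[-41, -3, 0, 24, 19, 14, 44, 43]

Insert 0:
  append 0 at index 0 → [0] (no swap needed)
Insert 43:
  append 43 at index 1 → [0, 43] (no swap needed)
Insert -3:
  append -3 at index 2 → [0, 43, -3]
  -3 < parent 0 at index 0, swap → [-3, 43, 0]
Insert 19:
  append 19 at index 3 → [-3, 43, 0, 19]
  19 < parent 43 at index 1, swap → [-3, 19, 0, 43]
Insert -41:
  append -41 at index 4 → [-3, 19, 0, 43, -41]
  -41 < parent 19 at index 1, swap → [-3, -41, 0, 43, 19]
  -41 < parent -3 at index 0, swap → [-41, -3, 0, 43, 19]
Insert 14:
  append 14 at index 5 → [-41, -3, 0, 43, 19, 14] (no swap needed)
Insert 44:
  append 44 at index 6 → [-41, -3, 0, 43, 19, 14, 44] (no swap needed)
Insert 24:
  append 24 at index 7 → [-41, -3, 0, 43, 19, 14, 44, 24]
  24 < parent 43 at index 3, swap → [-41, -3, 0, 24, 19, 14, 44, 43]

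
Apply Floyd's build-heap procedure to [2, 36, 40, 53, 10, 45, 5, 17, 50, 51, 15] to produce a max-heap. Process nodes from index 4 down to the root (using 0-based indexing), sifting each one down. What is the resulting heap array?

[53, 51, 45, 50, 15, 40, 5, 17, 36, 10, 2]

sift down from index 4:
  10 vs larger child 51 at index 9, swap → [2, 36, 40, 53, 51, 45, 5, 17, 50, 10, 15]
sift down from index 3: already satisfies heap property
sift down from index 2:
  40 vs larger child 45 at index 5, swap → [2, 36, 45, 53, 51, 40, 5, 17, 50, 10, 15]
sift down from index 1:
  36 vs larger child 53 at index 3, swap → [2, 53, 45, 36, 51, 40, 5, 17, 50, 10, 15]
  36 vs larger child 50 at index 8, swap → [2, 53, 45, 50, 51, 40, 5, 17, 36, 10, 15]
sift down from index 0:
  2 vs larger child 53 at index 1, swap → [53, 2, 45, 50, 51, 40, 5, 17, 36, 10, 15]
  2 vs larger child 51 at index 4, swap → [53, 51, 45, 50, 2, 40, 5, 17, 36, 10, 15]
  2 vs larger child 15 at index 10, swap → [53, 51, 45, 50, 15, 40, 5, 17, 36, 10, 2]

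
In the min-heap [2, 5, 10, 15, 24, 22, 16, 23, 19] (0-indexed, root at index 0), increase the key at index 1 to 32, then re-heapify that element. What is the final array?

set index 1 from 5 to 32 → [2, 32, 10, 15, 24, 22, 16, 23, 19]
32 vs smaller child 15 at index 3, swap → [2, 15, 10, 32, 24, 22, 16, 23, 19]
32 vs smaller child 19 at index 8, swap → [2, 15, 10, 19, 24, 22, 16, 23, 32]

[2, 15, 10, 19, 24, 22, 16, 23, 32]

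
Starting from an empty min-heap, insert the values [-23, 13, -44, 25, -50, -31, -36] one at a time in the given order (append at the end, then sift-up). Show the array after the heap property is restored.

[-50, -44, -36, 25, 13, -23, -31]

Insert -23:
  append -23 at index 0 → [-23] (no swap needed)
Insert 13:
  append 13 at index 1 → [-23, 13] (no swap needed)
Insert -44:
  append -44 at index 2 → [-23, 13, -44]
  -44 < parent -23 at index 0, swap → [-44, 13, -23]
Insert 25:
  append 25 at index 3 → [-44, 13, -23, 25] (no swap needed)
Insert -50:
  append -50 at index 4 → [-44, 13, -23, 25, -50]
  -50 < parent 13 at index 1, swap → [-44, -50, -23, 25, 13]
  -50 < parent -44 at index 0, swap → [-50, -44, -23, 25, 13]
Insert -31:
  append -31 at index 5 → [-50, -44, -23, 25, 13, -31]
  -31 < parent -23 at index 2, swap → [-50, -44, -31, 25, 13, -23]
Insert -36:
  append -36 at index 6 → [-50, -44, -31, 25, 13, -23, -36]
  -36 < parent -31 at index 2, swap → [-50, -44, -36, 25, 13, -23, -31]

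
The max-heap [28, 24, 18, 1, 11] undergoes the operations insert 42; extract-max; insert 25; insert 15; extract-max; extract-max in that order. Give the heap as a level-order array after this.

insert 42:
  append 42 at index 5 → [28, 24, 18, 1, 11, 42]
  42 > parent 18 at index 2, swap → [28, 24, 42, 1, 11, 18]
  42 > parent 28 at index 0, swap → [42, 24, 28, 1, 11, 18]
extract-max → returns 42:
  remove root 42; move last element 18 to root → [18, 24, 28, 1, 11]
  18 vs larger child 28 at index 2, swap → [28, 24, 18, 1, 11]
insert 25:
  append 25 at index 5 → [28, 24, 18, 1, 11, 25]
  25 > parent 18 at index 2, swap → [28, 24, 25, 1, 11, 18]
insert 15:
  append 15 at index 6 → [28, 24, 25, 1, 11, 18, 15] (no swap needed)
extract-max → returns 28:
  remove root 28; move last element 15 to root → [15, 24, 25, 1, 11, 18]
  15 vs larger child 25 at index 2, swap → [25, 24, 15, 1, 11, 18]
  15 vs only child 18 at index 5, swap → [25, 24, 18, 1, 11, 15]
extract-max → returns 25:
  remove root 25; move last element 15 to root → [15, 24, 18, 1, 11]
  15 vs larger child 24 at index 1, swap → [24, 15, 18, 1, 11]

[24, 15, 18, 1, 11]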